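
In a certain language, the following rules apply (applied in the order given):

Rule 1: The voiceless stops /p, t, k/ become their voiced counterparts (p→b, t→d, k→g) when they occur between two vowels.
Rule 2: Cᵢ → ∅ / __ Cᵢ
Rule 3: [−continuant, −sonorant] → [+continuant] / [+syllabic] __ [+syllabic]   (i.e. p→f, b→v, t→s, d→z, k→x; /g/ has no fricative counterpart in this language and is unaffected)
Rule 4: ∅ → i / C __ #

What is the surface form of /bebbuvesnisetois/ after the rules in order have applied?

Rule 1 (intervocalic voicing): /t/ is a voiceless stop between vowels /e/ and /o/, so it voices to [d]. /bebbuvesnisetois/ → bebbuvesnisedois.
Rule 2 (degemination): /bb/ is a geminate; the first /b/ deletes. /bebbuvesnisedois/ → bebuvesnisedois.
Rule 3 (intervocalic spirantization): /b/ is a stop between vowels /e/ and /u/, so it spirantizes to the fricative [v]. /d/ is a stop between vowels /e/ and /o/, so it spirantizes to the fricative [z]. /bebuvesnisedois/ → bevuvesnisezois.
Rule 4 (final i-epenthesis): the form ends in the consonant /s/, so [i] is inserted word-finally. /bevuvesnisezois/ → bevuvesnisezoisi.

bevuvesnisezoisi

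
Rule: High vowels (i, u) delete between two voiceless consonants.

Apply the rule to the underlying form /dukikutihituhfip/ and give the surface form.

dukkththfp

/i/ is a high vowel flanked by voiceless consonants /k/ and /k/, so it deletes.
/u/ is a high vowel flanked by voiceless consonants /k/ and /t/, so it deletes.
/i/ is a high vowel flanked by voiceless consonants /t/ and /h/, so it deletes.
/i/ is a high vowel flanked by voiceless consonants /h/ and /t/, so it deletes.
/u/ is a high vowel flanked by voiceless consonants /t/ and /h/, so it deletes.
/i/ is a high vowel flanked by voiceless consonants /f/ and /p/, so it deletes.
The other instance of /u/ does not occur in the required environment and remains unchanged.
Surface form: [dukkththfp].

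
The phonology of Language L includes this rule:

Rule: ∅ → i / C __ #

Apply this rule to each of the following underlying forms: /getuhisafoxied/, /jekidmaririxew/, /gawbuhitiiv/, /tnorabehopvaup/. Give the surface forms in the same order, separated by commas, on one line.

/getuhisafoxied/: the form ends in the consonant /d/, so [i] is inserted word-finally. → [getuhisafoxiedi].
/jekidmaririxew/: the form ends in the consonant /w/, so [i] is inserted word-finally. → [jekidmaririxewi].
/gawbuhitiiv/: the form ends in the consonant /v/, so [i] is inserted word-finally. → [gawbuhitiivi].
/tnorabehopvaup/: the form ends in the consonant /p/, so [i] is inserted word-finally. → [tnorabehopvaupi].

getuhisafoxiedi, jekidmaririxewi, gawbuhitiivi, tnorabehopvaupi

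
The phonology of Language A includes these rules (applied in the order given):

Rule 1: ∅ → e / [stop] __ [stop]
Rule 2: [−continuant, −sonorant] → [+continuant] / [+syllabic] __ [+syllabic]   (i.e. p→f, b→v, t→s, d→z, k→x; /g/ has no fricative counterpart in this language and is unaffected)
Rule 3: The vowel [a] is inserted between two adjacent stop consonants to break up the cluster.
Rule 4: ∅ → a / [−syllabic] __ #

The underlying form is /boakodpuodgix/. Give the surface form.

Rule 1 (stop-cluster e-epenthesis): /d/ and /p/ form a stop–stop cluster, so [e] is inserted between them. /d/ and /g/ form a stop–stop cluster, so [e] is inserted between them. /boakodpuodgix/ → boakodepuodegix.
Rule 2 (intervocalic spirantization): /k/ is a stop between vowels /a/ and /o/, so it spirantizes to the fricative [x]. /d/ is a stop between vowels /o/ and /e/, so it spirantizes to the fricative [z]. /p/ is a stop between vowels /e/ and /u/, so it spirantizes to the fricative [f]. /d/ is a stop between vowels /o/ and /e/, so it spirantizes to the fricative [z]. /boakodepuodegix/ → boaxozefuozegix.
Rule 3 (stop-cluster a-epenthesis): no segment meets the environment; /boaxozefuozegix/ is unchanged.
Rule 4 (final a-epenthesis): the form ends in the consonant /x/, so [a] is inserted word-finally. /boaxozefuozegix/ → boaxozefuozegixa.

boaxozefuozegixa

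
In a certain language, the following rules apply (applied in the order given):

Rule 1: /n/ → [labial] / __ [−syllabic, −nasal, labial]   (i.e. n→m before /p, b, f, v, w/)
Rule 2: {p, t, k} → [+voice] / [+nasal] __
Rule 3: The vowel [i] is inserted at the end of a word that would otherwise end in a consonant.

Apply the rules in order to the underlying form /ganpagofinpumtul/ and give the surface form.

gambagofimbumduli

Rule 1 (nasal place assimilation): /n/ precedes the labial consonant /p/, so it assimilates in place to [m]. /n/ precedes the labial consonant /p/, so it assimilates in place to [m]. /ganpagofinpumtul/ → gampagofimpumtul.
Rule 2 (post-nasal voicing): /p/ is a voiceless stop immediately after the nasal /m/, so it voices to [b]. /p/ is a voiceless stop immediately after the nasal /m/, so it voices to [b]. /t/ is a voiceless stop immediately after the nasal /m/, so it voices to [d]. /gampagofimpumtul/ → gambagofimbumdul.
Rule 3 (final i-epenthesis): the form ends in the consonant /l/, so [i] is inserted word-finally. /gambagofimbumdul/ → gambagofimbumduli.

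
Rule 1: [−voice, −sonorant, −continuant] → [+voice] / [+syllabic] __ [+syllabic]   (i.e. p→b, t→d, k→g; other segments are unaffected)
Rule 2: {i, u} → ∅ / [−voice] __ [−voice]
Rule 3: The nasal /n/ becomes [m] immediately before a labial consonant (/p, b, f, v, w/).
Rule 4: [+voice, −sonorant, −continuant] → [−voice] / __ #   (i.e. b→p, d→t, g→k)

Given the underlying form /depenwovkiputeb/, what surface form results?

debemwovkibudep

Rule 1 (intervocalic voicing): /p/ is a voiceless stop between vowels /e/ and /e/, so it voices to [b]. /p/ is a voiceless stop between vowels /i/ and /u/, so it voices to [b]. /t/ is a voiceless stop between vowels /u/ and /e/, so it voices to [d]. /depenwovkiputeb/ → debenwovkibudeb.
Rule 2 (high vowel syncope): no segment meets the environment; /debenwovkibudeb/ is unchanged.
Rule 3 (nasal place assimilation): /n/ precedes the labial consonant /w/, so it assimilates in place to [m]. /debenwovkibudeb/ → debemwovkibudeb.
Rule 4 (final devoicing): /b/ is a voiced stop in word-final position, so it devoices to [p]. /debemwovkibudeb/ → debemwovkibudep.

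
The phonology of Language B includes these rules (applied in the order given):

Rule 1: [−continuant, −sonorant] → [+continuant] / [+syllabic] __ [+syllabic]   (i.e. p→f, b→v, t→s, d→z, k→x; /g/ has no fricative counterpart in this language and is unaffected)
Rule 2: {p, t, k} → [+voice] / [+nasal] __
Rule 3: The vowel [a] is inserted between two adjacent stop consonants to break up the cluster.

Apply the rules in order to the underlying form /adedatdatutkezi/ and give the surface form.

Rule 1 (intervocalic spirantization): /d/ is a stop between vowels /a/ and /e/, so it spirantizes to the fricative [z]. /d/ is a stop between vowels /e/ and /a/, so it spirantizes to the fricative [z]. /t/ is a stop between vowels /a/ and /u/, so it spirantizes to the fricative [s]. /adedatdatutkezi/ → azezatdasutkezi.
Rule 2 (post-nasal voicing): no segment meets the environment; /azezatdasutkezi/ is unchanged.
Rule 3 (stop-cluster a-epenthesis): /t/ and /d/ form a stop–stop cluster, so [a] is inserted between them. /t/ and /k/ form a stop–stop cluster, so [a] is inserted between them. /azezatdasutkezi/ → azezatadasutakezi.

azezatadasutakezi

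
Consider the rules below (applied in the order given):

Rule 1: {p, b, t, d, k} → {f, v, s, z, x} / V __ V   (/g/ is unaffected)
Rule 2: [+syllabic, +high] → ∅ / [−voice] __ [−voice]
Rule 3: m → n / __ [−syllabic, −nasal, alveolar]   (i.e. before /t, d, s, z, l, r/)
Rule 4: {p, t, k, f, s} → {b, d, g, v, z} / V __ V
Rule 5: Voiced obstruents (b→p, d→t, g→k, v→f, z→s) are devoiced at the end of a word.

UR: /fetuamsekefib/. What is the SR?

fezuansexevip

Rule 1 (intervocalic spirantization): /t/ is a stop between vowels /e/ and /u/, so it spirantizes to the fricative [s]. /k/ is a stop between vowels /e/ and /e/, so it spirantizes to the fricative [x]. /fetuamsekefib/ → fesuamsexefib.
Rule 2 (high vowel syncope): no segment meets the environment; /fesuamsexefib/ is unchanged.
Rule 3 (nasal place assimilation): /m/ precedes the alveolar consonant /s/, so it assimilates in place to [n]. /fesuamsexefib/ → fesuansexefib.
Rule 4 (intervocalic voicing): /s/ is a voiceless obstruent between vowels /e/ and /u/, so it voices to [z]. /f/ is a voiceless obstruent between vowels /e/ and /i/, so it voices to [v]. /fesuansexefib/ → fezuansexevib.
Rule 5 (final devoicing): /b/ is a voiced obstruent in word-final position, so it devoices to [p]. /fezuansexevib/ → fezuansexevip.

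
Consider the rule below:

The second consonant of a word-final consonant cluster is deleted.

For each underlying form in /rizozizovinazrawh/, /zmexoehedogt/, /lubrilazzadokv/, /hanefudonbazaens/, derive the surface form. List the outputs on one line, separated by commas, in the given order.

/rizozizovinazrawh/: /h/ is the second consonant of a word-final cluster /wh/, so it deletes. → [rizozizovinazraw].
/zmexoehedogt/: /t/ is the second consonant of a word-final cluster /gt/, so it deletes. → [zmexoehedog].
/lubrilazzadokv/: /v/ is the second consonant of a word-final cluster /kv/, so it deletes. → [lubrilazzadok].
/hanefudonbazaens/: /s/ is the second consonant of a word-final cluster /ns/, so it deletes. → [hanefudonbazaen].

rizozizovinazraw, zmexoehedog, lubrilazzadok, hanefudonbazaen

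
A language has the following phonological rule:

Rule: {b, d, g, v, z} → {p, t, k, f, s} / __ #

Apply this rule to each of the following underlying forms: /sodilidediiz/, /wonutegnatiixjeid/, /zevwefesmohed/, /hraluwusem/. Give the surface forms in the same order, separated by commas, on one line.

sodilidediis, wonutegnatiixjeit, zevwefesmohet, hraluwusem

/sodilidediiz/: /z/ is a voiced obstruent in word-final position, so it devoices to [s]. → [sodilidediis].
/wonutegnatiixjeid/: /d/ is a voiced obstruent in word-final position, so it devoices to [t]. → [wonutegnatiixjeit].
/zevwefesmohed/: /d/ is a voiced obstruent in word-final position, so it devoices to [t]. → [zevwefesmohet].
/hraluwusem/: the rule's environment is not met; surfaces unchanged as [hraluwusem].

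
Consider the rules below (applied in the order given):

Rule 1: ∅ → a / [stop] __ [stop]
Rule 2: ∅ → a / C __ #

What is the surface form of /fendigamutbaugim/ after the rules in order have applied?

fendigamutabaugima

Rule 1 (stop-cluster a-epenthesis): /t/ and /b/ form a stop–stop cluster, so [a] is inserted between them. /fendigamutbaugim/ → fendigamutabaugim.
Rule 2 (final a-epenthesis): the form ends in the consonant /m/, so [a] is inserted word-finally. /fendigamutabaugim/ → fendigamutabaugima.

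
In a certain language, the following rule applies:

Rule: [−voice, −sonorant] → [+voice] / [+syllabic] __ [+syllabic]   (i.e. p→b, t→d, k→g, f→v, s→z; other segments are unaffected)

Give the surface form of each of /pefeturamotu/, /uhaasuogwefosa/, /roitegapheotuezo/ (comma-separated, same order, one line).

/pefeturamotu/: /f/ is a voiceless obstruent between vowels /e/ and /e/, so it voices to [v]. /t/ is a voiceless obstruent between vowels /e/ and /u/, so it voices to [d]. /t/ is a voiceless obstruent between vowels /o/ and /u/, so it voices to [d]. → [peveduramodu].
/uhaasuogwefosa/: /s/ is a voiceless obstruent between vowels /a/ and /u/, so it voices to [z]. /f/ is a voiceless obstruent between vowels /e/ and /o/, so it voices to [v]. /s/ is a voiceless obstruent between vowels /o/ and /a/, so it voices to [z]. → [uhaazuogwevoza].
/roitegapheotuezo/: /t/ is a voiceless obstruent between vowels /i/ and /e/, so it voices to [d]. /t/ is a voiceless obstruent between vowels /o/ and /u/, so it voices to [d]. → [roidegapheoduezo].

peveduramodu, uhaazuogwevoza, roidegapheoduezo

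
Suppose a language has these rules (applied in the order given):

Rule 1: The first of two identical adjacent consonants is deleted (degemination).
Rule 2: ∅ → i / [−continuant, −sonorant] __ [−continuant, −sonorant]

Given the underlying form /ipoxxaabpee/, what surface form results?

Rule 1 (degemination): /xx/ is a geminate; the first /x/ deletes. /ipoxxaabpee/ → ipoxaabpee.
Rule 2 (stop-cluster i-epenthesis): /b/ and /p/ form a stop–stop cluster, so [i] is inserted between them. /ipoxaabpee/ → ipoxaabipee.

ipoxaabipee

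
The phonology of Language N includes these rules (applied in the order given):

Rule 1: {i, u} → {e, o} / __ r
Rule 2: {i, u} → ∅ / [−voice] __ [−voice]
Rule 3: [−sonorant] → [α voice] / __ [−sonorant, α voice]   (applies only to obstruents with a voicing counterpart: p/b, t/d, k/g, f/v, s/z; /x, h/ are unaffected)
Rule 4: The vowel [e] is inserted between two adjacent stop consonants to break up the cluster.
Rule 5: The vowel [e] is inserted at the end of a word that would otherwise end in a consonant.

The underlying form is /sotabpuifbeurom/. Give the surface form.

sotapepuivbeorome

Rule 1 (pre-rhotic lowering): /u/ is a high vowel immediately before /r/, so it lowers to [o]. /sotabpuifbeurom/ → sotabpuifbeorom.
Rule 2 (high vowel syncope): no segment meets the environment; /sotabpuifbeorom/ is unchanged.
Rule 3 (regressive voicing assimilation): /b/ precedes the voiceless obstruent /p/, so it devoices to [p] by assimilation. /f/ precedes the voiced obstruent /b/, so it voices to [v] by assimilation. /sotabpuifbeorom/ → sotappuivbeorom.
Rule 4 (stop-cluster e-epenthesis): /p/ and /p/ form a stop–stop cluster, so [e] is inserted between them. /sotappuivbeorom/ → sotapepuivbeorom.
Rule 5 (final e-epenthesis): the form ends in the consonant /m/, so [e] is inserted word-finally. /sotapepuivbeorom/ → sotapepuivbeorome.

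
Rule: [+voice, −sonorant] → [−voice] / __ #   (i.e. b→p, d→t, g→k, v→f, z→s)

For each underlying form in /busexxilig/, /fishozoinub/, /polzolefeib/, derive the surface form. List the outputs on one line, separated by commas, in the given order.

busexxilik, fishozoinup, polzolefeip

/busexxilig/: /g/ is a voiced obstruent in word-final position, so it devoices to [k]. → [busexxilik].
/fishozoinub/: /b/ is a voiced obstruent in word-final position, so it devoices to [p]. → [fishozoinup].
/polzolefeib/: /b/ is a voiced obstruent in word-final position, so it devoices to [p]. → [polzolefeip].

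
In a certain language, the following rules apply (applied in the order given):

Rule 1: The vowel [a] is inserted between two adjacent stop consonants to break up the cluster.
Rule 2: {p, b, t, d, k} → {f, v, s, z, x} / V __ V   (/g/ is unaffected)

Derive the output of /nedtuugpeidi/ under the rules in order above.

nezasuugafeizi

Rule 1 (stop-cluster a-epenthesis): /d/ and /t/ form a stop–stop cluster, so [a] is inserted between them. /g/ and /p/ form a stop–stop cluster, so [a] is inserted between them. /nedtuugpeidi/ → nedatuugapeidi.
Rule 2 (intervocalic spirantization): /d/ is a stop between vowels /e/ and /a/, so it spirantizes to the fricative [z]. /t/ is a stop between vowels /a/ and /u/, so it spirantizes to the fricative [s]. /p/ is a stop between vowels /a/ and /e/, so it spirantizes to the fricative [f]. /d/ is a stop between vowels /i/ and /i/, so it spirantizes to the fricative [z]. /nedatuugapeidi/ → nezasuugafeizi.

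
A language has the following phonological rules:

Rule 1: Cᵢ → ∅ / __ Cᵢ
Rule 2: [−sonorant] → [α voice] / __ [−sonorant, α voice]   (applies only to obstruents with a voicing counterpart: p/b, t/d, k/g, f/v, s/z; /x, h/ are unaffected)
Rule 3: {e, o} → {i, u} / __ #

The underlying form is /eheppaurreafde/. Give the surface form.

Rule 1 (degemination): /pp/ is a geminate; the first /p/ deletes. /rr/ is a geminate; the first /r/ deletes. /eheppaurreafde/ → ehepaureafde.
Rule 2 (regressive voicing assimilation): /f/ precedes the voiced obstruent /d/, so it voices to [v] by assimilation. /ehepaureafde/ → ehepaureavde.
Rule 3 (final vowel raising): /e/ is a mid vowel in word-final position, so it raises to [i]. /ehepaureavde/ → ehepaureavdi.

ehepaureavdi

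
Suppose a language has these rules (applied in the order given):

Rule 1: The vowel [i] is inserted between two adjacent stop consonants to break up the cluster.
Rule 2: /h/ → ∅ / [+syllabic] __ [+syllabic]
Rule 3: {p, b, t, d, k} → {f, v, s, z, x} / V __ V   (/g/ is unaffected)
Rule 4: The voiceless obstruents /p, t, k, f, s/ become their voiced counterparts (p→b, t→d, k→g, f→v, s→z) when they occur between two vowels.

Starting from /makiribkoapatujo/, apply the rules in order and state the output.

Rule 1 (stop-cluster i-epenthesis): /b/ and /k/ form a stop–stop cluster, so [i] is inserted between them. /makiribkoapatujo/ → makiribikoapatujo.
Rule 2 (intervocalic h-deletion): no segment meets the environment; /makiribikoapatujo/ is unchanged.
Rule 3 (intervocalic spirantization): /k/ is a stop between vowels /a/ and /i/, so it spirantizes to the fricative [x]. /b/ is a stop between vowels /i/ and /i/, so it spirantizes to the fricative [v]. /k/ is a stop between vowels /i/ and /o/, so it spirantizes to the fricative [x]. /p/ is a stop between vowels /a/ and /a/, so it spirantizes to the fricative [f]. /t/ is a stop between vowels /a/ and /u/, so it spirantizes to the fricative [s]. /makiribikoapatujo/ → maxirivixoafasujo.
Rule 4 (intervocalic voicing): /f/ is a voiceless obstruent between vowels /a/ and /a/, so it voices to [v]. /s/ is a voiceless obstruent between vowels /a/ and /u/, so it voices to [z]. /maxirivixoafasujo/ → maxirivixoavazujo.

maxirivixoavazujo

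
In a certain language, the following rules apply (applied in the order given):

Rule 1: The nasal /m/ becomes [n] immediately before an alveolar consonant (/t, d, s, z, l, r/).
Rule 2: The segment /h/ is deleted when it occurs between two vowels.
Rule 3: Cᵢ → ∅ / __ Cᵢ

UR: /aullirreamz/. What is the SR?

Rule 1 (nasal place assimilation): /m/ precedes the alveolar consonant /z/, so it assimilates in place to [n]. /aullirreamz/ → aullirreanz.
Rule 2 (intervocalic h-deletion): no segment meets the environment; /aullirreanz/ is unchanged.
Rule 3 (degemination): /ll/ is a geminate; the first /l/ deletes. /rr/ is a geminate; the first /r/ deletes. /aullirreanz/ → aulireanz.

aulireanz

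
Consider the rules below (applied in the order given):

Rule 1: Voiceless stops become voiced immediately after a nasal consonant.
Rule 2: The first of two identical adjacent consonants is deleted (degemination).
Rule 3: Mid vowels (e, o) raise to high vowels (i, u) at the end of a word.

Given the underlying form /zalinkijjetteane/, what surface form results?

zalingijeteani

Rule 1 (post-nasal voicing): /k/ is a voiceless stop immediately after the nasal /n/, so it voices to [g]. /zalinkijjetteane/ → zalingijjetteane.
Rule 2 (degemination): /jj/ is a geminate; the first /j/ deletes. /tt/ is a geminate; the first /t/ deletes. /zalingijjetteane/ → zalingijeteane.
Rule 3 (final vowel raising): /e/ is a mid vowel in word-final position, so it raises to [i]. /zalingijeteane/ → zalingijeteani.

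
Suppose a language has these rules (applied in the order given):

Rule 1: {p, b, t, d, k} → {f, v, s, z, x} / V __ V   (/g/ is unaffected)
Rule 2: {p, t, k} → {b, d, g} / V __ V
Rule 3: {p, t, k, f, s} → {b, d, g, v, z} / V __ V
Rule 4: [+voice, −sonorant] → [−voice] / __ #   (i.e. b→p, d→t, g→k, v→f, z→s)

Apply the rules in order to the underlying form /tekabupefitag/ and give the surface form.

texavuvevizak

Rule 1 (intervocalic spirantization): /k/ is a stop between vowels /e/ and /a/, so it spirantizes to the fricative [x]. /b/ is a stop between vowels /a/ and /u/, so it spirantizes to the fricative [v]. /p/ is a stop between vowels /u/ and /e/, so it spirantizes to the fricative [f]. /t/ is a stop between vowels /i/ and /a/, so it spirantizes to the fricative [s]. /tekabupefitag/ → texavufefisag.
Rule 2 (intervocalic voicing): no segment meets the environment; /texavufefisag/ is unchanged.
Rule 3 (intervocalic voicing): /f/ is a voiceless obstruent between vowels /u/ and /e/, so it voices to [v]. /f/ is a voiceless obstruent between vowels /e/ and /i/, so it voices to [v]. /s/ is a voiceless obstruent between vowels /i/ and /a/, so it voices to [z]. /texavufefisag/ → texavuvevizag.
Rule 4 (final devoicing): /g/ is a voiced obstruent in word-final position, so it devoices to [k]. /texavuvevizag/ → texavuvevizak.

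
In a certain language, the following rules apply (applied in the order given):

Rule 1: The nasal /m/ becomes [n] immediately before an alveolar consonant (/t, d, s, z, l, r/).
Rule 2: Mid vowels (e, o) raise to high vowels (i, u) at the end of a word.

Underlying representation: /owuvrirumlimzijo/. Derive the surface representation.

Rule 1 (nasal place assimilation): /m/ precedes the alveolar consonant /l/, so it assimilates in place to [n]. /m/ precedes the alveolar consonant /z/, so it assimilates in place to [n]. /owuvrirumlimzijo/ → owuvrirunlinzijo.
Rule 2 (final vowel raising): /o/ is a mid vowel in word-final position, so it raises to [u]. /owuvrirunlinzijo/ → owuvrirunlinziju.

owuvrirunlinziju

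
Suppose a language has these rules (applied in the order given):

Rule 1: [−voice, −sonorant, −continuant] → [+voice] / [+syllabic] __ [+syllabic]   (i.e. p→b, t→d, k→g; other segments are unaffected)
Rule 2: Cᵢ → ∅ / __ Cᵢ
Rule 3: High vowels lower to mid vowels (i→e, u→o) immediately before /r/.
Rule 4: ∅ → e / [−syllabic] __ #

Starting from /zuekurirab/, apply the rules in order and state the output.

Rule 1 (intervocalic voicing): /k/ is a voiceless stop between vowels /e/ and /u/, so it voices to [g]. /zuekurirab/ → zuegurirab.
Rule 2 (degemination): no segment meets the environment; /zuegurirab/ is unchanged.
Rule 3 (pre-rhotic lowering): /u/ is a high vowel immediately before /r/, so it lowers to [o]. /i/ is a high vowel immediately before /r/, so it lowers to [e]. /zuegurirab/ → zuegorerab.
Rule 4 (final e-epenthesis): the form ends in the consonant /b/, so [e] is inserted word-finally. /zuegorerab/ → zuegorerabe.

zuegorerabe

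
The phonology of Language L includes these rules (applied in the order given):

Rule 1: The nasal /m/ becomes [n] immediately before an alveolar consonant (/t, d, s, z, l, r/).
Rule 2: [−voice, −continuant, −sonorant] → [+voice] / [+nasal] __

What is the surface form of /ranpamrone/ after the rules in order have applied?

Rule 1 (nasal place assimilation): /m/ precedes the alveolar consonant /r/, so it assimilates in place to [n]. /ranpamrone/ → ranpanrone.
Rule 2 (post-nasal voicing): /p/ is a voiceless stop immediately after the nasal /n/, so it voices to [b]. /ranpanrone/ → ranbanrone.

ranbanrone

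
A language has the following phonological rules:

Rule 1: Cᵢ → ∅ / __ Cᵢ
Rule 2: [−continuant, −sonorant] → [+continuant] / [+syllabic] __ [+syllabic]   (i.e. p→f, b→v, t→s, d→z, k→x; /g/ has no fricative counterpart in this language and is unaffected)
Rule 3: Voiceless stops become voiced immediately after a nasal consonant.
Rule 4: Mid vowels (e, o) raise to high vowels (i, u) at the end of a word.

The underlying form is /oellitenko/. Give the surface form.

oelisengu

Rule 1 (degemination): /ll/ is a geminate; the first /l/ deletes. /oellitenko/ → oelitenko.
Rule 2 (intervocalic spirantization): /t/ is a stop between vowels /i/ and /e/, so it spirantizes to the fricative [s]. /oelitenko/ → oelisenko.
Rule 3 (post-nasal voicing): /k/ is a voiceless stop immediately after the nasal /n/, so it voices to [g]. /oelisenko/ → oelisengo.
Rule 4 (final vowel raising): /o/ is a mid vowel in word-final position, so it raises to [u]. /oelisengo/ → oelisengu.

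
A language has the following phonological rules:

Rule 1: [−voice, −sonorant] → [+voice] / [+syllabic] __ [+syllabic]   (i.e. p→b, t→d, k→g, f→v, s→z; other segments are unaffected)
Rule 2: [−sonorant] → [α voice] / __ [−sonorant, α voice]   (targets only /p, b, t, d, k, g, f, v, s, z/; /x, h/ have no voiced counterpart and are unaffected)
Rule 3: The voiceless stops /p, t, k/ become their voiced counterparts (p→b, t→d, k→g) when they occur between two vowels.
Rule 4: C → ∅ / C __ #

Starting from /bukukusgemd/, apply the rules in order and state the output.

Rule 1 (intervocalic voicing): /k/ is a voiceless obstruent between vowels /u/ and /u/, so it voices to [g]. /k/ is a voiceless obstruent between vowels /u/ and /u/, so it voices to [g]. /bukukusgemd/ → bugugusgemd.
Rule 2 (regressive voicing assimilation): /s/ precedes the voiced obstruent /g/, so it voices to [z] by assimilation. /bugugusgemd/ → buguguzgemd.
Rule 3 (intervocalic voicing): no segment meets the environment; /buguguzgemd/ is unchanged.
Rule 4 (final cluster simplification): /d/ is the second consonant of a word-final cluster /md/, so it deletes. /buguguzgemd/ → buguguzgem.

buguguzgem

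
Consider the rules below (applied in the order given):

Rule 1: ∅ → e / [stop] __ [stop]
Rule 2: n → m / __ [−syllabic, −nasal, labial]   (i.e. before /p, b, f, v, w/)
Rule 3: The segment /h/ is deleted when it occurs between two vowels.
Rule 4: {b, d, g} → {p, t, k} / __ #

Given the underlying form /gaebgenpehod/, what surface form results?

gaebegempeot

Rule 1 (stop-cluster e-epenthesis): /b/ and /g/ form a stop–stop cluster, so [e] is inserted between them. /gaebgenpehod/ → gaebegenpehod.
Rule 2 (nasal place assimilation): /n/ precedes the labial consonant /p/, so it assimilates in place to [m]. /gaebegenpehod/ → gaebegempehod.
Rule 3 (intervocalic h-deletion): /h/ occurs between vowels /e/ and /o/, so it deletes. /gaebegempehod/ → gaebegempeod.
Rule 4 (final devoicing): /d/ is a voiced stop in word-final position, so it devoices to [t]. /gaebegempeod/ → gaebegempeot.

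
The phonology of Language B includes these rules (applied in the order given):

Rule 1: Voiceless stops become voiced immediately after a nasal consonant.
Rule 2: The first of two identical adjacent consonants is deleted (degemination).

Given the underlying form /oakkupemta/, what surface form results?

oakupemda

Rule 1 (post-nasal voicing): /t/ is a voiceless stop immediately after the nasal /m/, so it voices to [d]. /oakkupemta/ → oakkupemda.
Rule 2 (degemination): /kk/ is a geminate; the first /k/ deletes. /oakkupemda/ → oakupemda.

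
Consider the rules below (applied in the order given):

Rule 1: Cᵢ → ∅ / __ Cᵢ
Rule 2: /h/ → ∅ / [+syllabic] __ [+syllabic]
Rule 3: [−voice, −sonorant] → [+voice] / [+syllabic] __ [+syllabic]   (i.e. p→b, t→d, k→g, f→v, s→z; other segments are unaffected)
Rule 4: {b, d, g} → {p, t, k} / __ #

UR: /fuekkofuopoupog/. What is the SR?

fuegovuoboubok

Rule 1 (degemination): /kk/ is a geminate; the first /k/ deletes. /fuekkofuopoupog/ → fuekofuopoupog.
Rule 2 (intervocalic h-deletion): no segment meets the environment; /fuekofuopoupog/ is unchanged.
Rule 3 (intervocalic voicing): /k/ is a voiceless obstruent between vowels /e/ and /o/, so it voices to [g]. /f/ is a voiceless obstruent between vowels /o/ and /u/, so it voices to [v]. /p/ is a voiceless obstruent between vowels /o/ and /o/, so it voices to [b]. /p/ is a voiceless obstruent between vowels /u/ and /o/, so it voices to [b]. /fuekofuopoupog/ → fuegovuoboubog.
Rule 4 (final devoicing): /g/ is a voiced stop in word-final position, so it devoices to [k]. /fuegovuoboubog/ → fuegovuoboubok.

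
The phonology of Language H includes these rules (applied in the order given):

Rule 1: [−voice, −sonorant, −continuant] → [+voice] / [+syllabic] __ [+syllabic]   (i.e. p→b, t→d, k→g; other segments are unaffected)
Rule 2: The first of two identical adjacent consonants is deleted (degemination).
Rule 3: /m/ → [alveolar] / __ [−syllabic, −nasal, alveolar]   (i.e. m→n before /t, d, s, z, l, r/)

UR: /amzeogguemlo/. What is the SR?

anzeoguenlo

Rule 1 (intervocalic voicing): no segment meets the environment; /amzeogguemlo/ is unchanged.
Rule 2 (degemination): /gg/ is a geminate; the first /g/ deletes. /amzeogguemlo/ → amzeoguemlo.
Rule 3 (nasal place assimilation): /m/ precedes the alveolar consonant /z/, so it assimilates in place to [n]. /m/ precedes the alveolar consonant /l/, so it assimilates in place to [n]. /amzeoguemlo/ → anzeoguenlo.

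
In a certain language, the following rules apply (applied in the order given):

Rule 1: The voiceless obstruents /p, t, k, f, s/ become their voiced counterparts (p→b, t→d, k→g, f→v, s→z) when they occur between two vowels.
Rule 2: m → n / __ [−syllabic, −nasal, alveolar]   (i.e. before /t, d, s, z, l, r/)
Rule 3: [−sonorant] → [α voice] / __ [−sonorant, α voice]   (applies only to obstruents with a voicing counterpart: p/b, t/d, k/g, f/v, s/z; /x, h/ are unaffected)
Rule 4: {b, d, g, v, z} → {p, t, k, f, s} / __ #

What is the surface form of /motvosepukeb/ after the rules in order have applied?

Rule 1 (intervocalic voicing): /s/ is a voiceless obstruent between vowels /o/ and /e/, so it voices to [z]. /p/ is a voiceless obstruent between vowels /e/ and /u/, so it voices to [b]. /k/ is a voiceless obstruent between vowels /u/ and /e/, so it voices to [g]. /motvosepukeb/ → motvozebugeb.
Rule 2 (nasal place assimilation): no segment meets the environment; /motvozebugeb/ is unchanged.
Rule 3 (regressive voicing assimilation): /t/ precedes the voiced obstruent /v/, so it voices to [d] by assimilation. /motvozebugeb/ → modvozebugeb.
Rule 4 (final devoicing): /b/ is a voiced obstruent in word-final position, so it devoices to [p]. /modvozebugeb/ → modvozebugep.

modvozebugep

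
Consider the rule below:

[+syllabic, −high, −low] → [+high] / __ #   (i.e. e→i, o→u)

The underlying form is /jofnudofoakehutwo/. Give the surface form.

jofnudofoakehutwu

/o/ is a mid vowel in word-final position, so it raises to [u].
The other instances of /o/, /e/ do not occur in the required environment and remain unchanged.
Surface form: [jofnudofoakehutwu].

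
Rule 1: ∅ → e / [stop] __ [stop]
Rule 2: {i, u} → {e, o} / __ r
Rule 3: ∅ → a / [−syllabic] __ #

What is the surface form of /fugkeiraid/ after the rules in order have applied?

Rule 1 (stop-cluster e-epenthesis): /g/ and /k/ form a stop–stop cluster, so [e] is inserted between them. /fugkeiraid/ → fugekeiraid.
Rule 2 (pre-rhotic lowering): /i/ is a high vowel immediately before /r/, so it lowers to [e]. /fugekeiraid/ → fugekeeraid.
Rule 3 (final a-epenthesis): the form ends in the consonant /d/, so [a] is inserted word-finally. /fugekeeraid/ → fugekeeraida.

fugekeeraida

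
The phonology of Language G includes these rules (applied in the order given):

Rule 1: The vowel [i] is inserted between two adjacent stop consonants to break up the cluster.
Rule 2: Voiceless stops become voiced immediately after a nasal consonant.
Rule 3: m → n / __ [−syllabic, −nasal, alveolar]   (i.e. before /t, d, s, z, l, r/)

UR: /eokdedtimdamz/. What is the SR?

Rule 1 (stop-cluster i-epenthesis): /k/ and /d/ form a stop–stop cluster, so [i] is inserted between them. /d/ and /t/ form a stop–stop cluster, so [i] is inserted between them. /eokdedtimdamz/ → eokideditimdamz.
Rule 2 (post-nasal voicing): no segment meets the environment; /eokideditimdamz/ is unchanged.
Rule 3 (nasal place assimilation): /m/ precedes the alveolar consonant /d/, so it assimilates in place to [n]. /m/ precedes the alveolar consonant /z/, so it assimilates in place to [n]. /eokideditimdamz/ → eokideditindanz.

eokideditindanz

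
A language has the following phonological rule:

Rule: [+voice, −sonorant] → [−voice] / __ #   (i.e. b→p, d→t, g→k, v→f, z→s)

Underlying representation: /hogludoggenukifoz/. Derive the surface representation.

hogludoggenukifos

/z/ is a voiced obstruent in word-final position, so it devoices to [s].
The other instances of /g/, /d/ do not occur in the required environment and remain unchanged.
Surface form: [hogludoggenukifos].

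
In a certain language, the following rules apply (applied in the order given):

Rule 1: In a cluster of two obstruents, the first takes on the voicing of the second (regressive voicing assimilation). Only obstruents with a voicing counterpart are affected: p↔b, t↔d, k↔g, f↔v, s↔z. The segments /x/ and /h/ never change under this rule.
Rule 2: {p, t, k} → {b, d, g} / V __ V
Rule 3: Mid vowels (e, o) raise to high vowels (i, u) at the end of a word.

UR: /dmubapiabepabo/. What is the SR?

dmubabiabebabu

Rule 1 (regressive voicing assimilation): no segment meets the environment; /dmubapiabepabo/ is unchanged.
Rule 2 (intervocalic voicing): /p/ is a voiceless stop between vowels /a/ and /i/, so it voices to [b]. /p/ is a voiceless stop between vowels /e/ and /a/, so it voices to [b]. /dmubapiabepabo/ → dmubabiabebabo.
Rule 3 (final vowel raising): /o/ is a mid vowel in word-final position, so it raises to [u]. /dmubabiabebabo/ → dmubabiabebabu.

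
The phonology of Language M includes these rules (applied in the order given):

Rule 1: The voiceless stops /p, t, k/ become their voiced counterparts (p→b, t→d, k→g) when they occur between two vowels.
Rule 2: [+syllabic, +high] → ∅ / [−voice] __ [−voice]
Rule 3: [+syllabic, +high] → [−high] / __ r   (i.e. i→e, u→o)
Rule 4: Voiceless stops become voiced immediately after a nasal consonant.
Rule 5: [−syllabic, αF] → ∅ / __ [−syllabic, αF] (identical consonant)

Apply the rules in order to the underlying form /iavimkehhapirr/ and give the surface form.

iavimgehaber

Rule 1 (intervocalic voicing): /p/ is a voiceless stop between vowels /a/ and /i/, so it voices to [b]. /iavimkehhapirr/ → iavimkehhabirr.
Rule 2 (high vowel syncope): no segment meets the environment; /iavimkehhabirr/ is unchanged.
Rule 3 (pre-rhotic lowering): /i/ is a high vowel immediately before /r/, so it lowers to [e]. /iavimkehhabirr/ → iavimkehhaberr.
Rule 4 (post-nasal voicing): /k/ is a voiceless stop immediately after the nasal /m/, so it voices to [g]. /iavimkehhaberr/ → iavimgehhaberr.
Rule 5 (degemination): /hh/ is a geminate; the first /h/ deletes. /rr/ is a geminate; the first /r/ deletes. /iavimgehhaberr/ → iavimgehaber.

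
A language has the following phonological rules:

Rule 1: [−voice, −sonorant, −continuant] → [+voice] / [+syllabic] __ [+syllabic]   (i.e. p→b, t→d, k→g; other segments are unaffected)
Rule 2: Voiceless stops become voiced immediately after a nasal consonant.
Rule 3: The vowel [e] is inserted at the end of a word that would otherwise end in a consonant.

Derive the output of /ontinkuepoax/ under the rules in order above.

ondingueboaxe

Rule 1 (intervocalic voicing): /p/ is a voiceless stop between vowels /e/ and /o/, so it voices to [b]. /ontinkuepoax/ → ontinkueboax.
Rule 2 (post-nasal voicing): /t/ is a voiceless stop immediately after the nasal /n/, so it voices to [d]. /k/ is a voiceless stop immediately after the nasal /n/, so it voices to [g]. /ontinkueboax/ → ondingueboax.
Rule 3 (final e-epenthesis): the form ends in the consonant /x/, so [e] is inserted word-finally. /ondingueboax/ → ondingueboaxe.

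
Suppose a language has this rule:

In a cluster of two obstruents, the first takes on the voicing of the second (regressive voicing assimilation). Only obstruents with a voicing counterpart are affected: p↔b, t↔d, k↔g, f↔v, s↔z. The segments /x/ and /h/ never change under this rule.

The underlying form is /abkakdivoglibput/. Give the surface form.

apkagdivoglipput

/b/ precedes the voiceless obstruent /k/, so it devoices to [p] by assimilation.
/k/ precedes the voiced obstruent /d/, so it voices to [g] by assimilation.
/b/ precedes the voiceless obstruent /p/, so it devoices to [p] by assimilation.
Surface form: [apkagdivoglipput].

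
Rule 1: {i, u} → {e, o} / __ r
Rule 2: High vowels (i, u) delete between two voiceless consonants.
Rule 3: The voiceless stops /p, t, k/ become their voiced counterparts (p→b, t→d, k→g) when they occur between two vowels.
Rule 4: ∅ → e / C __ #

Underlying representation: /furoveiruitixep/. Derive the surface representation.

foroveeruitxepe

Rule 1 (pre-rhotic lowering): /u/ is a high vowel immediately before /r/, so it lowers to [o]. /i/ is a high vowel immediately before /r/, so it lowers to [e]. /furoveiruitixep/ → foroveeruitixep.
Rule 2 (high vowel syncope): /i/ is a high vowel flanked by voiceless consonants /t/ and /x/, so it deletes. /foroveeruitixep/ → foroveeruitxep.
Rule 3 (intervocalic voicing): no segment meets the environment; /foroveeruitxep/ is unchanged.
Rule 4 (final e-epenthesis): the form ends in the consonant /p/, so [e] is inserted word-finally. /foroveeruitxep/ → foroveeruitxepe.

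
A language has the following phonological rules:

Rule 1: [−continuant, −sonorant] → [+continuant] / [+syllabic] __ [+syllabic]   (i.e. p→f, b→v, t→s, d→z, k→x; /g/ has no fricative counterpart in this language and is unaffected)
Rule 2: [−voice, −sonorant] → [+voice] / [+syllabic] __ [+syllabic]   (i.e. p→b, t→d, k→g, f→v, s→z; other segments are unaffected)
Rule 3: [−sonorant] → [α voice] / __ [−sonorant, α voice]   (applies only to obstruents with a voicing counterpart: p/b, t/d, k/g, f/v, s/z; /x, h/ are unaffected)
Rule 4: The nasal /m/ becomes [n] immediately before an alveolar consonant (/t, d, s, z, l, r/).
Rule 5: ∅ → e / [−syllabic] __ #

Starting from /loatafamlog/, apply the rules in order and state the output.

Rule 1 (intervocalic spirantization): /t/ is a stop between vowels /a/ and /a/, so it spirantizes to the fricative [s]. /loatafamlog/ → loasafamlog.
Rule 2 (intervocalic voicing): /s/ is a voiceless obstruent between vowels /a/ and /a/, so it voices to [z]. /f/ is a voiceless obstruent between vowels /a/ and /a/, so it voices to [v]. /loasafamlog/ → loazavamlog.
Rule 3 (regressive voicing assimilation): no segment meets the environment; /loazavamlog/ is unchanged.
Rule 4 (nasal place assimilation): /m/ precedes the alveolar consonant /l/, so it assimilates in place to [n]. /loazavamlog/ → loazavanlog.
Rule 5 (final e-epenthesis): the form ends in the consonant /g/, so [e] is inserted word-finally. /loazavanlog/ → loazavanloge.

loazavanloge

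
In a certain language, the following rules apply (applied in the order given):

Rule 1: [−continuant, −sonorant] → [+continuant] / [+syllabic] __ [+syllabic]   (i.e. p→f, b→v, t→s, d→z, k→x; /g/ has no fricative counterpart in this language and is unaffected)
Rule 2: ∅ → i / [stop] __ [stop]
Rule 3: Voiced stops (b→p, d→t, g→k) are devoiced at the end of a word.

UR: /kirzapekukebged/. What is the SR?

Rule 1 (intervocalic spirantization): /p/ is a stop between vowels /a/ and /e/, so it spirantizes to the fricative [f]. /k/ is a stop between vowels /e/ and /u/, so it spirantizes to the fricative [x]. /k/ is a stop between vowels /u/ and /e/, so it spirantizes to the fricative [x]. /kirzapekukebged/ → kirzafexuxebged.
Rule 2 (stop-cluster i-epenthesis): /b/ and /g/ form a stop–stop cluster, so [i] is inserted between them. /kirzafexuxebged/ → kirzafexuxebiged.
Rule 3 (final devoicing): /d/ is a voiced stop in word-final position, so it devoices to [t]. /kirzafexuxebiged/ → kirzafexuxebiget.

kirzafexuxebiget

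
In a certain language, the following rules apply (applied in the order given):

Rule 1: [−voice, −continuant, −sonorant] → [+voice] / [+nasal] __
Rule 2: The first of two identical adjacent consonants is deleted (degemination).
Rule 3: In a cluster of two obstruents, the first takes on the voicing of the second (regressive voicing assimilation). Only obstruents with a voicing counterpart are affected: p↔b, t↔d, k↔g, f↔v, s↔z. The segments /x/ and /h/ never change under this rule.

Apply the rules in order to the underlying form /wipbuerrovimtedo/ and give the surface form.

Rule 1 (post-nasal voicing): /t/ is a voiceless stop immediately after the nasal /m/, so it voices to [d]. /wipbuerrovimtedo/ → wipbuerrovimdedo.
Rule 2 (degemination): /rr/ is a geminate; the first /r/ deletes. /wipbuerrovimdedo/ → wipbuerovimdedo.
Rule 3 (regressive voicing assimilation): /p/ precedes the voiced obstruent /b/, so it voices to [b] by assimilation. /wipbuerovimdedo/ → wibbuerovimdedo.

wibbuerovimdedo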